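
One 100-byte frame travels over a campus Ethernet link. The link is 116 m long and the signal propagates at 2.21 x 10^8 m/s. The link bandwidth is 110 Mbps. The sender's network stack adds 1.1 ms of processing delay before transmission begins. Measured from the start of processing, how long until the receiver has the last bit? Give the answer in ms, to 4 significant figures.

L = 100 × 8 = 800 bits.
Transmission delay = L/R = 800 / 110000000 = 0.00727273 ms.
Propagation delay = d/s = 116 m / 221000000 m/s = 0.000524887 ms.
Plus processing delay 1.1 ms = 1.1 ms.
Total = 1.108 ms.

1.108 ms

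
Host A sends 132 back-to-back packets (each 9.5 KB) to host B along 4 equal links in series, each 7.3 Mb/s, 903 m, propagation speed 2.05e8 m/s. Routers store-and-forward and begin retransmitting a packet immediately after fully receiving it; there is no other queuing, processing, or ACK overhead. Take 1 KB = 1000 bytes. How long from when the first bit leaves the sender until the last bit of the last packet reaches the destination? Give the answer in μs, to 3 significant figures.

Per-hop transmission t_tx = L/R = 76000/7300000 = 10411 μs.
Per-hop propagation t_prop = 903/2.05e+08 = 4.40488 μs.
Pipeline fill: first packet needs 4·t_tx to clear all hops; remaining 131 packets each add one t_tx.
Total = (4+132-1)·t_tx + 4·t_prop = 135·10411 + 4·4.40488 = 1410000 μs.

1410000 μs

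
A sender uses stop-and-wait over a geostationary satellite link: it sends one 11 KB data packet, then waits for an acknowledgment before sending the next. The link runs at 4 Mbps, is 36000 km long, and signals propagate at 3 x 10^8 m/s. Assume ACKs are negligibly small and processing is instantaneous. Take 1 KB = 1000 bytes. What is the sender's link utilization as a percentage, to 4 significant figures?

8.397 %

t_tx = L/R = 88000/4000000 = 0.022 s.
t_prop = 36000000/300000000 = 0.12 s; RTT = 0.24 s.
Cycle = t_tx + RTT = 0.262 s.
Utilization = t_tx / cycle = 0.022/0.262 = 8.397 %.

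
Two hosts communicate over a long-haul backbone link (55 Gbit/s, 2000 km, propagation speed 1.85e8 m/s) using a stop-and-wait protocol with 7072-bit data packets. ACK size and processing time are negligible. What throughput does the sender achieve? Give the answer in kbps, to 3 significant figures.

327 kbps

t_tx = L/R = 7072/55000000000 = 1.28582e-07 s.
t_prop = 2000000/185000000 = 0.0108108 s; RTT = 0.0216216 s.
Cycle = t_tx + RTT = 0.0216218 s.
Throughput = L / cycle = 7072 / 0.0216218 = 327 kbps.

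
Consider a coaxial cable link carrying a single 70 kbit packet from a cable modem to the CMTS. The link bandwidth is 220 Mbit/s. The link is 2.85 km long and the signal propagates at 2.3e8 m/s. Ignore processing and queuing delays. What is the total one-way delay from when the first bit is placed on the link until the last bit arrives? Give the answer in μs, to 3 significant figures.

L = 70000 bits.
Transmission delay = L/R = 70000 / 220000000 = 318.182 μs.
Propagation delay = d/s = 2850 m / 2.3e+08 m/s = 12.3913 μs.
Total = 331 μs.

331 μs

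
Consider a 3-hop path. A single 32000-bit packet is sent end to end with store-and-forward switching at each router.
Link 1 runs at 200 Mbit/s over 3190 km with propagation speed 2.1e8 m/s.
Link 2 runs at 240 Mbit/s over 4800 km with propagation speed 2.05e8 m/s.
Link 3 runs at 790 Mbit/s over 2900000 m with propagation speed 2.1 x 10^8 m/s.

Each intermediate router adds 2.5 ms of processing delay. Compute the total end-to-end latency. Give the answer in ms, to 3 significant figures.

Transmission delays (L/R per hop): 0.16, 0.133333, 0.0405063 ms; sum = 0.33384 ms.
Propagation delays (d/s per hop): 15.1905, 23.4146, 13.8095 ms; sum = 52.4146 ms.
Processing at 2 router(s): 2 × 2.5 ms = 5 ms.
End-to-end = 57.7 ms.

57.7 ms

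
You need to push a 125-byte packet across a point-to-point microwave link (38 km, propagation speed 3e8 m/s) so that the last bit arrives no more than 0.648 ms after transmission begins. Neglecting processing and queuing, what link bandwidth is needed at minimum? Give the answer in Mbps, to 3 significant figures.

L = 1000 bits.
Propagation delay = 38000 / 300000000 = 0.126667 ms.
Transmission budget = 0.648 − 0.126667 = 0.521333 ms.
R ≥ L / t_tx = 1000 bits / 0.000521333 s = 1.92 Mbps.

1.92 Mbps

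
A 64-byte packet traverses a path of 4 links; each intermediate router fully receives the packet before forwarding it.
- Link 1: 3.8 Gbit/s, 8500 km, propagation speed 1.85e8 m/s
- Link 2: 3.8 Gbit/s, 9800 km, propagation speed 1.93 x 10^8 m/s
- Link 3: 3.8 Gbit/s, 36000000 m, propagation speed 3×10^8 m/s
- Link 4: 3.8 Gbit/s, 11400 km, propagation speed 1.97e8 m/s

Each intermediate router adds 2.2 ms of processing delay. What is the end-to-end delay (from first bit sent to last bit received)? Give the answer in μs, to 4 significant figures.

281200 μs

L = 64 × 8 = 512 bits.
Transmission delay per hop = L/R = 512/3800000000 = 0.134737 μs; 4 hops → 0.538947 μs.
Propagation delays (d/s per hop): 45945.9, 50777.2, 120000, 57868 μs; sum = 274591 μs.
Processing at 3 router(s): 3 × 2.2 ms = 6600 μs.
End-to-end = 281200 μs.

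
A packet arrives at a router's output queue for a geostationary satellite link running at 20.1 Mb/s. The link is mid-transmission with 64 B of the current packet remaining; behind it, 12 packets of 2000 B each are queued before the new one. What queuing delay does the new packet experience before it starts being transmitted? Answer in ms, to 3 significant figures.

9.58 ms

Each queued packet: L/R = 16000/20100000 = 0.79602 ms.
12 queued → 9.55224 ms.
Plus remaining 512 bits of current packet: 0.0254726 ms.
Queuing delay = 9.58 ms.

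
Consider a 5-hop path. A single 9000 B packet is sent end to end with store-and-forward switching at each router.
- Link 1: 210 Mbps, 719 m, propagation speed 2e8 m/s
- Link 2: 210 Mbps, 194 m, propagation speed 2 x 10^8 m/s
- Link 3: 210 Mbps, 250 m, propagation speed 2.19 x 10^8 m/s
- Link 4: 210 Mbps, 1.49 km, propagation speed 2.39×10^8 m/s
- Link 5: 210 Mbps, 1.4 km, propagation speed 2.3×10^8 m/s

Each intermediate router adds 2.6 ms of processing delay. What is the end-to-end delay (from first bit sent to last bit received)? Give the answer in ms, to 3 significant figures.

12.1 ms

L = 9000 × 8 = 72000 bits.
Transmission delay per hop = L/R = 72000/210000000 = 0.342857 ms; 5 hops → 1.71429 ms.
Propagation delays (d/s per hop): 0.003595, 0.00097, 0.00114155, 0.00623431, 0.00608696 ms; sum = 0.0180278 ms.
Processing at 4 router(s): 4 × 2.6 ms = 10.4 ms.
End-to-end = 12.1 ms.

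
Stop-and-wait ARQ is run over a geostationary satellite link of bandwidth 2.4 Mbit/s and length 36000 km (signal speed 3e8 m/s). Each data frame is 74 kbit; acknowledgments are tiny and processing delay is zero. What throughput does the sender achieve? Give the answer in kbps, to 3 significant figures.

273 kbps

t_tx = L/R = 74000/2400000 = 0.0308333 s.
t_prop = 36000000/300000000 = 0.12 s; RTT = 0.24 s.
Cycle = t_tx + RTT = 0.270833 s.
Throughput = L / cycle = 74000 / 0.270833 = 273 kbps.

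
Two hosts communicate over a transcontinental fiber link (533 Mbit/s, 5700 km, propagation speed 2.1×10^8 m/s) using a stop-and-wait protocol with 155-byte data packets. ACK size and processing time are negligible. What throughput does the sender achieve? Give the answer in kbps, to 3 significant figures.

t_tx = L/R = 1240/533000000 = 2.32645e-06 s.
t_prop = 5700000/210000000 = 0.0271429 s; RTT = 0.0542857 s.
Cycle = t_tx + RTT = 0.054288 s.
Throughput = L / cycle = 1240 / 0.054288 = 22.8 kbps.

22.8 kbps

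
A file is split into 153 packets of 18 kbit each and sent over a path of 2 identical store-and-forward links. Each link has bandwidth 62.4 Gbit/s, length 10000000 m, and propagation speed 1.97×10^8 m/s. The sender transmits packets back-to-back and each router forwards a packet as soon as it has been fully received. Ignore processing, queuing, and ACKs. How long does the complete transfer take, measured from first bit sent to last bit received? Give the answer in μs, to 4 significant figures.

Per-hop transmission t_tx = L/R = 18000/62400000000 = 0.288462 μs.
Per-hop propagation t_prop = 10000000/197000000 = 50761.4 μs.
Pipeline fill: first packet needs 2·t_tx to clear all hops; remaining 152 packets each add one t_tx.
Total = (2+153-1)·t_tx + 2·t_prop = 154·0.288462 + 2·50761.4 = 101600 μs.

101600 μs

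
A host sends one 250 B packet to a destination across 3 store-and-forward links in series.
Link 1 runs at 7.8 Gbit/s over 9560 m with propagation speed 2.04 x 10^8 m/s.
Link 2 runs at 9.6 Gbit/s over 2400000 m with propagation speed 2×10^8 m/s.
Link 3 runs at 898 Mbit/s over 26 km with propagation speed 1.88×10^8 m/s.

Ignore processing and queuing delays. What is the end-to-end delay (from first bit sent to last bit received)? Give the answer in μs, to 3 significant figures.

L = 250 × 8 = 2000 bits.
Transmission delays (L/R per hop): 0.25641, 0.208333, 2.22717 μs; sum = 2.69192 μs.
Propagation delays (d/s per hop): 46.8627, 12000, 138.298 μs; sum = 12185.2 μs.
End-to-end = 12200 μs.

12200 μs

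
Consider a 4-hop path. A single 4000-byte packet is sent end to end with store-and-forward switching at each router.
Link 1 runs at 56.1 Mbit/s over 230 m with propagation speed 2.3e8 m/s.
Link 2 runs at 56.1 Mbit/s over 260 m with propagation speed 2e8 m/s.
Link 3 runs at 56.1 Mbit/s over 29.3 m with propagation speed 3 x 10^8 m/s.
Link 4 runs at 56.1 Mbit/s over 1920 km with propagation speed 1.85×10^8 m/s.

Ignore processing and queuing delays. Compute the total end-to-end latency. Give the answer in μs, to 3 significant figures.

L = 4000 × 8 = 32000 bits.
Transmission delay per hop = L/R = 32000/56100000 = 570.41 μs; 4 hops → 2281.64 μs.
Propagation delays (d/s per hop): 1, 1.3, 0.0976667, 10378.4 μs; sum = 10380.8 μs.
End-to-end = 12700 μs.

12700 μs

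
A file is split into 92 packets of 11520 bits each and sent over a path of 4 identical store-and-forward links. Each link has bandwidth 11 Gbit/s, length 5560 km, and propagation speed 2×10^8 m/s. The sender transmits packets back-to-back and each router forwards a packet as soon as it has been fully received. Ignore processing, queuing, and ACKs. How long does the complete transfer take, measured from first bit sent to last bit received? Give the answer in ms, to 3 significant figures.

Per-hop transmission t_tx = L/R = 11520/11000000000 = 0.00104727 ms.
Per-hop propagation t_prop = 5560000/200000000 = 27.8 ms.
Pipeline fill: first packet needs 4·t_tx to clear all hops; remaining 91 packets each add one t_tx.
Total = (4+92-1)·t_tx + 4·t_prop = 95·0.00104727 + 4·27.8 = 111 ms.

111 ms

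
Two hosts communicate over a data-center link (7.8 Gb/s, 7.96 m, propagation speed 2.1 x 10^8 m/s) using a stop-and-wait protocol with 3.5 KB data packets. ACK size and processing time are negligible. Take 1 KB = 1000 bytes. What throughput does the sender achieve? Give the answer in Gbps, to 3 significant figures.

7.64 Gbps

t_tx = L/R = 28000/7800000000 = 3.58974e-06 s.
t_prop = 7.96/210000000 = 3.79048e-08 s; RTT = 7.58095e-08 s.
Cycle = t_tx + RTT = 3.66555e-06 s.
Throughput = L / cycle = 28000 / 3.66555e-06 = 7.64 Gbps.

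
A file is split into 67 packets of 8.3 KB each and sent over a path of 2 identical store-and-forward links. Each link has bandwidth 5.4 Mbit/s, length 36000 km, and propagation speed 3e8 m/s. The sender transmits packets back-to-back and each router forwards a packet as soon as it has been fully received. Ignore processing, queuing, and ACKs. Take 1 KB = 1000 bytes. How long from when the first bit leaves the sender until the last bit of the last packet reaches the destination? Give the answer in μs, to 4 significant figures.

Per-hop transmission t_tx = L/R = 66400/5400000 = 12296.3 μs.
Per-hop propagation t_prop = 36000000/300000000 = 120000 μs.
Pipeline fill: first packet needs 2·t_tx to clear all hops; remaining 66 packets each add one t_tx.
Total = (2+67-1)·t_tx + 2·t_prop = 68·12296.3 + 2·120000 = 1076000 μs.

1076000 μs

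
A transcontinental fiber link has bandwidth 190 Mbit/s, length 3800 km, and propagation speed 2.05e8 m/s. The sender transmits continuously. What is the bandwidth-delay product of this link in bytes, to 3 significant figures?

440000 bytes

Propagation delay = 3800000 / 2.05e+08 = 0.0185366 s.
BDP = R × t_prop = 190000000 × 0.0185366 = 3521950 bits.
In bytes: 3521950/8 = 440000 bytes.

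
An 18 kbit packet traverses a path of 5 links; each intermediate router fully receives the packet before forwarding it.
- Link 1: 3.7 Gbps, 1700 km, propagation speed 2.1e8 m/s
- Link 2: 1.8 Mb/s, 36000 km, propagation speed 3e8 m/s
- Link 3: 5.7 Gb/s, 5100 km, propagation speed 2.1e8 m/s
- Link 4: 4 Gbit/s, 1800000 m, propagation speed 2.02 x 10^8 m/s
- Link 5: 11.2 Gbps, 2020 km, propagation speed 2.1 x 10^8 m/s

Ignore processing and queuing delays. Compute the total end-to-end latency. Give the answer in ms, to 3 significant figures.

L = 18000 bits.
Transmission delays (L/R per hop): 0.00486486, 10, 0.00315789, 0.0045, 0.00160714 ms; sum = 10.0141 ms.
Propagation delays (d/s per hop): 8.09524, 120, 24.2857, 8.91089, 9.61905 ms; sum = 170.911 ms.
End-to-end = 181 ms.

181 ms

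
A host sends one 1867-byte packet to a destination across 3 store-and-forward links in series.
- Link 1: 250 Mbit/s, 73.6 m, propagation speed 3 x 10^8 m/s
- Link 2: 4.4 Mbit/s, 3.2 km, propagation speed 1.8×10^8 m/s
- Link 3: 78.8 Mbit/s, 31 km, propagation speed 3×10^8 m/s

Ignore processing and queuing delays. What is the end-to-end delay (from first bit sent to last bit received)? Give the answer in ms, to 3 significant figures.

3.77 ms

L = 1867 × 8 = 14936 bits.
Transmission delays (L/R per hop): 0.059744, 3.39455, 0.189543 ms; sum = 3.64383 ms.
Propagation delays (d/s per hop): 0.000245333, 0.0177778, 0.103333 ms; sum = 0.121356 ms.
End-to-end = 3.77 ms.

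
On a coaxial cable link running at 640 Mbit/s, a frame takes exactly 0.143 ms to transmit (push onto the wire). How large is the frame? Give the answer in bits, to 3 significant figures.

91500 bits

L = R × t_tx = 640000000 b/s × 0.000143 s = 91520 bits.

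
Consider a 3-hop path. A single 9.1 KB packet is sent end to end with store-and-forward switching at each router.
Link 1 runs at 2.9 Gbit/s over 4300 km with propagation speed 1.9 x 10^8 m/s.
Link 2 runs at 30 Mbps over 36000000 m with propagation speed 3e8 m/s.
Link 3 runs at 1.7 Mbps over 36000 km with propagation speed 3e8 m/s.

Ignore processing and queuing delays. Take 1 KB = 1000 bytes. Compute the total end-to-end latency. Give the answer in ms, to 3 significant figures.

308 ms

L = 72800 bits.
Transmission delays (L/R per hop): 0.0251034, 2.42667, 42.8235 ms; sum = 45.2753 ms.
Propagation delays (d/s per hop): 22.6316, 120, 120 ms; sum = 262.632 ms.
End-to-end = 308 ms.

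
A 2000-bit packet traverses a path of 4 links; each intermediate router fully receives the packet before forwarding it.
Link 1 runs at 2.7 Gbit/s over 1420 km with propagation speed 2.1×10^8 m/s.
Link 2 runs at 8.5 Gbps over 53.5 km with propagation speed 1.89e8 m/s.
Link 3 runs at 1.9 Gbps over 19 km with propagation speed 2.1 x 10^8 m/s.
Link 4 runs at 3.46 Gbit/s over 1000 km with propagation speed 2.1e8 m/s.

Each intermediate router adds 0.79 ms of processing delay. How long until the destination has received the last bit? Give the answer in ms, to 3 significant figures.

14.3 ms

Transmission delays (L/R per hop): 0.000740741, 0.000235294, 0.00105263, 0.000578035 ms; sum = 0.0026067 ms.
Propagation delays (d/s per hop): 6.7619, 0.283069, 0.0904762, 4.7619 ms; sum = 11.8974 ms.
Processing at 3 router(s): 3 × 0.79 ms = 2.37 ms.
End-to-end = 14.3 ms.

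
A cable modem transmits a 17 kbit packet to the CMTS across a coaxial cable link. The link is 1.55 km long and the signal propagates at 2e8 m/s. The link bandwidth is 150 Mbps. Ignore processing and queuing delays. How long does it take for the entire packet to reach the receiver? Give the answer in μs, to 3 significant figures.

L = 17000 bits.
Transmission delay = L/R = 17000 / 150000000 = 113.333 μs.
Propagation delay = d/s = 1550 m / 200000000 m/s = 7.75 μs.
Total = 121 μs.

121 μs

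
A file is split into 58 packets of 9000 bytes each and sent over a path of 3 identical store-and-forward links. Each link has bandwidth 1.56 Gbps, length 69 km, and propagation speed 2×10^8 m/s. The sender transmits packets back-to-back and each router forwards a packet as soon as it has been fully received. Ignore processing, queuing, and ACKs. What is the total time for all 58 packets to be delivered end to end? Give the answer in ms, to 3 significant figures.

3.80 ms

Per-hop transmission t_tx = L/R = 72000/1560000000 = 0.0461538 ms.
Per-hop propagation t_prop = 69000/200000000 = 0.345 ms.
Pipeline fill: first packet needs 3·t_tx to clear all hops; remaining 57 packets each add one t_tx.
Total = (3+58-1)·t_tx + 3·t_prop = 60·0.0461538 + 3·0.345 = 3.80 ms.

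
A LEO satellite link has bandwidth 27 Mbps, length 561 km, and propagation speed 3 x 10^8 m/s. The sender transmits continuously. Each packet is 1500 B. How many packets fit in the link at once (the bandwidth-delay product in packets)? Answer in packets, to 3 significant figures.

4.21 packets

Propagation delay = 561000 / 300000000 = 0.00187 s.
BDP = R × t_prop = 27000000 × 0.00187 = 50490 bits.
In packets of 12000 bits: 4.21 packets.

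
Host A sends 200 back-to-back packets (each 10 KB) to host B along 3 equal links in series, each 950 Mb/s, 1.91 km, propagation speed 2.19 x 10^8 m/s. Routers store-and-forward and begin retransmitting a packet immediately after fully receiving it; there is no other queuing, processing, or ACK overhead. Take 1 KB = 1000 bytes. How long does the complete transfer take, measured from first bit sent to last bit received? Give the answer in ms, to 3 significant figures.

Per-hop transmission t_tx = L/R = 80000/950000000 = 0.0842105 ms.
Per-hop propagation t_prop = 1910/219000000 = 0.00872146 ms.
Pipeline fill: first packet needs 3·t_tx to clear all hops; remaining 199 packets each add one t_tx.
Total = (3+200-1)·t_tx + 3·t_prop = 202·0.0842105 + 3·0.00872146 = 17.0 ms.

17.0 ms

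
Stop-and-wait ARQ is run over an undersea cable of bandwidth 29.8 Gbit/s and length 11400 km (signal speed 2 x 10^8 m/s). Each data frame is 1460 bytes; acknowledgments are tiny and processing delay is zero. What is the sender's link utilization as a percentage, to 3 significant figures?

0.000344 %

t_tx = L/R = 11680/29800000000 = 3.91946e-07 s.
t_prop = 11400000/200000000 = 0.057 s; RTT = 0.114 s.
Cycle = t_tx + RTT = 0.114 s.
Utilization = t_tx / cycle = 3.91946e-07/0.114 = 0.000344 %.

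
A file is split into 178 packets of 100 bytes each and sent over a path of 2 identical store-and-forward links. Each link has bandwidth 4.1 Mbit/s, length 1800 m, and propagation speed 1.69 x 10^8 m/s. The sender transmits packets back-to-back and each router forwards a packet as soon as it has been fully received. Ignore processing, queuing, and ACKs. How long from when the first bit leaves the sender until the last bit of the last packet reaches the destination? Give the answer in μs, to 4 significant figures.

Per-hop transmission t_tx = L/R = 800/4.1e+06 = 195.122 μs.
Per-hop propagation t_prop = 1800/169000000 = 10.6509 μs.
Pipeline fill: first packet needs 2·t_tx to clear all hops; remaining 177 packets each add one t_tx.
Total = (2+178-1)·t_tx + 2·t_prop = 179·195.122 + 2·10.6509 = 34950 μs.

34950 μs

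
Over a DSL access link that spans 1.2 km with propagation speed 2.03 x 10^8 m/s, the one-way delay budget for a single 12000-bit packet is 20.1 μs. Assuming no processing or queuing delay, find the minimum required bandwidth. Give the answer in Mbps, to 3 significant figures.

846 Mbps

Propagation delay = 1200 / 2.03e+08 = 5.91133 μs.
Transmission budget = 20.1 − 5.91133 = 14.1887 μs.
R ≥ L / t_tx = 12000 bits / 1.41887e-05 s = 846 Mbps.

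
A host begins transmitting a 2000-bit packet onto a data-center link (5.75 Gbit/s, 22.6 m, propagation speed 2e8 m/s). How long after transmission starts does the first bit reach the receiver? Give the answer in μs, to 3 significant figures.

0.113 μs

First bit experiences only propagation delay: d/s = 22.6/200000000 = 0.113 μs.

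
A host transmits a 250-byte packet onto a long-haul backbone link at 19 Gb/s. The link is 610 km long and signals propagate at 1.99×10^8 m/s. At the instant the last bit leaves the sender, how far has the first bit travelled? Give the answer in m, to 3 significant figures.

20.9 m

t_tx = L/R = 2000/19000000000 = 1.05263e-07 s.
Distance = s × t_tx = 199000000 × 1.05263e-07 = 20.9 m.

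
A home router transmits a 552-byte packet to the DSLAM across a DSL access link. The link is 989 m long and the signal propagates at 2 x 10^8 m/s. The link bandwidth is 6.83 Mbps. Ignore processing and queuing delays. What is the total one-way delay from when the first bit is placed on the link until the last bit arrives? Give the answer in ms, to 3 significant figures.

0.652 ms

L = 552 × 8 = 4416 bits.
Transmission delay = L/R = 4416 / 6830000 = 0.646559 ms.
Propagation delay = d/s = 989 m / 200000000 m/s = 0.004945 ms.
Total = 0.652 ms.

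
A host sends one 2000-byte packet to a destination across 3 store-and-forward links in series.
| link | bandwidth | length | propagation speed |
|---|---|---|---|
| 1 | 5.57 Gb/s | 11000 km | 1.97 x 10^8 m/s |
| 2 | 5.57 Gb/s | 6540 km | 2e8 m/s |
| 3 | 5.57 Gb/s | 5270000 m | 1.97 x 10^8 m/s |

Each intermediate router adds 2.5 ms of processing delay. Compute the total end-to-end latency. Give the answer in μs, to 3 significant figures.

120000 μs

L = 2000 × 8 = 16000 bits.
Transmission delay per hop = L/R = 16000/5570000000 = 2.87253 μs; 3 hops → 8.61759 μs.
Propagation delays (d/s per hop): 55837.6, 32700, 26751.3 μs; sum = 115289 μs.
Processing at 2 router(s): 2 × 2.5 ms = 5000 μs.
End-to-end = 120000 μs.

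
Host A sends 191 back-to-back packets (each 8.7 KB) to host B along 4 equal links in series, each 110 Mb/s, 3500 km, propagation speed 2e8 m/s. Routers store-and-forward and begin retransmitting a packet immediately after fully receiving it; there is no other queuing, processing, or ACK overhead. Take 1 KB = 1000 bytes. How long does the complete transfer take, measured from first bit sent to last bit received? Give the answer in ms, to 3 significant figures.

Per-hop transmission t_tx = L/R = 69600/110000000 = 0.632727 ms.
Per-hop propagation t_prop = 3500000/200000000 = 17.5 ms.
Pipeline fill: first packet needs 4·t_tx to clear all hops; remaining 190 packets each add one t_tx.
Total = (4+191-1)·t_tx + 4·t_prop = 194·0.632727 + 4·17.5 = 193 ms.

193 ms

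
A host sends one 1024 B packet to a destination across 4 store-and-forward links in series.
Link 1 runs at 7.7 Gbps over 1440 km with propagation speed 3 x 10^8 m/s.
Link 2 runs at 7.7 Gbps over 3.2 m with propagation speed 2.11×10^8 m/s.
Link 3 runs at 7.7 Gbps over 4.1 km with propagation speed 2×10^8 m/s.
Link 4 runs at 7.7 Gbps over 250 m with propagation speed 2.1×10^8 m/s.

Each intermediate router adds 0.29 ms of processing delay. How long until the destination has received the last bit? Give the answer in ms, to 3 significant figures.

L = 1024 × 8 = 8192 bits.
Transmission delay per hop = L/R = 8192/7700000000 = 0.0010639 ms; 4 hops → 0.00425558 ms.
Propagation delays (d/s per hop): 4.8, 1.51659e-05, 0.0205, 0.00119048 ms; sum = 4.82171 ms.
Processing at 3 router(s): 3 × 0.29 ms = 0.87 ms.
End-to-end = 5.70 ms.

5.70 ms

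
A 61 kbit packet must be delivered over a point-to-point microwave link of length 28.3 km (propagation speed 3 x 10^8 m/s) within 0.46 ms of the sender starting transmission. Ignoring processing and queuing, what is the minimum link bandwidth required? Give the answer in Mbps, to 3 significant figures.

167 Mbps

Propagation delay = 28300 / 300000000 = 0.0943333 ms.
Transmission budget = 0.46 − 0.0943333 = 0.365667 ms.
R ≥ L / t_tx = 61000 bits / 0.000365667 s = 167 Mbps.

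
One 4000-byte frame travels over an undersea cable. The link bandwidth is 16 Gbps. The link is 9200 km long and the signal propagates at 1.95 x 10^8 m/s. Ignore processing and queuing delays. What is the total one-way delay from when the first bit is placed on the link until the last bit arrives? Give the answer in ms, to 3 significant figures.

L = 4000 × 8 = 32000 bits.
Transmission delay = L/R = 32000 / 16000000000 = 0.002 ms.
Propagation delay = d/s = 9200000 m / 195000000 m/s = 47.1795 ms.
Total = 47.2 ms.

47.2 ms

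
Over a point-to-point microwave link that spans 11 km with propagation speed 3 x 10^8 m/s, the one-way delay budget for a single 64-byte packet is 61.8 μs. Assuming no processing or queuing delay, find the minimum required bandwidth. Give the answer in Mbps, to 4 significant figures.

L = 512 bits.
Propagation delay = 11000 / 300000000 = 36.6667 μs.
Transmission budget = 61.8 − 36.6667 = 25.1333 μs.
R ≥ L / t_tx = 512 bits / 2.51333e-05 s = 20.37 Mbps.

20.37 Mbps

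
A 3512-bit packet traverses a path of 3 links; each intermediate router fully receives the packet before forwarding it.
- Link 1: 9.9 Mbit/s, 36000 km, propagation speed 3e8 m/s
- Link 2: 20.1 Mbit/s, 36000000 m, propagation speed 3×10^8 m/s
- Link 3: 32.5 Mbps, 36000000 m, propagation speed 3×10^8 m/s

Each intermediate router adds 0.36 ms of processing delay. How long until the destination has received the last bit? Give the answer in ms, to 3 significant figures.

Transmission delays (L/R per hop): 0.354747, 0.174726, 0.108062 ms; sum = 0.637535 ms.
Propagation delays (d/s per hop): 120, 120, 120 ms; sum = 360 ms.
Processing at 2 router(s): 2 × 0.36 ms = 0.72 ms.
End-to-end = 361 ms.

361 ms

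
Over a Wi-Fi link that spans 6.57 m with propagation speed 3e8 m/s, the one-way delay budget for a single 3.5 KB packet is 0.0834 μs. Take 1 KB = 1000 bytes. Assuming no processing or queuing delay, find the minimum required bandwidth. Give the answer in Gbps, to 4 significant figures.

L = 28000 bits.
Propagation delay = 6.57 / 300000000 = 0.0219 μs.
Transmission budget = 0.0834 − 0.0219 = 0.0615 μs.
R ≥ L / t_tx = 28000 bits / 6.15e-08 s = 455.3 Gbps.

455.3 Gbps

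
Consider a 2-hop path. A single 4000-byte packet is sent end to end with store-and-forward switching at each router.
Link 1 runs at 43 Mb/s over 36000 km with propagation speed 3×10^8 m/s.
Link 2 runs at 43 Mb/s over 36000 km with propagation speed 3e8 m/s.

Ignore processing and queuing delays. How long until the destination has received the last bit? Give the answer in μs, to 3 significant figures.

241000 μs

L = 4000 × 8 = 32000 bits.
Transmission delay per hop = L/R = 32000/43000000 = 744.186 μs; 2 hops → 1488.37 μs.
Propagation delays (d/s per hop): 120000, 120000 μs; sum = 240000 μs.
End-to-end = 241000 μs.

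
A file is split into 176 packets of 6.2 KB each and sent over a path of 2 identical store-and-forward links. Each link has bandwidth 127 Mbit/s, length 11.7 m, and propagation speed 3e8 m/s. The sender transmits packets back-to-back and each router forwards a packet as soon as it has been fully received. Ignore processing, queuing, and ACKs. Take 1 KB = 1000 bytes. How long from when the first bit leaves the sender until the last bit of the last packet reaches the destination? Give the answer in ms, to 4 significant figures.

69.13 ms

Per-hop transmission t_tx = L/R = 49600/127000000 = 0.390551 ms.
Per-hop propagation t_prop = 11.7/300000000 = 3.9e-05 ms.
Pipeline fill: first packet needs 2·t_tx to clear all hops; remaining 175 packets each add one t_tx.
Total = (2+176-1)·t_tx + 2·t_prop = 177·0.390551 + 2·3.9e-05 = 69.13 ms.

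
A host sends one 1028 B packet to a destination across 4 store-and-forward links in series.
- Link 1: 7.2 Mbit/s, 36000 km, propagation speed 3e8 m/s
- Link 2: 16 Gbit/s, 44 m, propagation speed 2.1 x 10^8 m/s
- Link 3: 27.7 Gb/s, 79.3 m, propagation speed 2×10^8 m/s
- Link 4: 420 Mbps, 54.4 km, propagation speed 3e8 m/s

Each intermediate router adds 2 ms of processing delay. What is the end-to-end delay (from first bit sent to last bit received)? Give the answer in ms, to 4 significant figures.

L = 1028 × 8 = 8224 bits.
Transmission delays (L/R per hop): 1.14222, 0.000514, 0.000296895, 0.019581 ms; sum = 1.16261 ms.
Propagation delays (d/s per hop): 120, 0.000209524, 0.0003965, 0.181333 ms; sum = 120.182 ms.
Processing at 3 router(s): 3 × 2 ms = 6 ms.
End-to-end = 127.3 ms.

127.3 ms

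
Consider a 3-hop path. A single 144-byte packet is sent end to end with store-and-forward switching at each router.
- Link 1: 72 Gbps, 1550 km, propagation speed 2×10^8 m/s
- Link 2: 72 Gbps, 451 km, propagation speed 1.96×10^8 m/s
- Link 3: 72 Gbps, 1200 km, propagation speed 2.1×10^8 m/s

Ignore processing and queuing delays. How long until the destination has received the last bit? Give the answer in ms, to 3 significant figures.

15.8 ms

L = 144 × 8 = 1152 bits.
Transmission delay per hop = L/R = 1152/72000000000 = 1.6e-05 ms; 3 hops → 4.8e-05 ms.
Propagation delays (d/s per hop): 7.75, 2.30102, 5.71429 ms; sum = 15.7653 ms.
End-to-end = 15.8 ms.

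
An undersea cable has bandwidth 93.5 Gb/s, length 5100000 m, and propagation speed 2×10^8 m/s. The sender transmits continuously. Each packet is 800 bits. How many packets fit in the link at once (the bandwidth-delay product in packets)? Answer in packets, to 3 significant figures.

2980000 packets

Propagation delay = 5100000 / 200000000 = 0.0255 s.
BDP = R × t_prop = 93500000000 × 0.0255 = 2384250000 bits.
In packets of 800 bits: 2980000 packets.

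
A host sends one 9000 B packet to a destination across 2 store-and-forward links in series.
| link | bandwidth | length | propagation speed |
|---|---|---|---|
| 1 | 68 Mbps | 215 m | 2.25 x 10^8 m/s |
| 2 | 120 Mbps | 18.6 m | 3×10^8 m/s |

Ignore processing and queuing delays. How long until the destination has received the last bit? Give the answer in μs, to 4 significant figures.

1660 μs

L = 9000 × 8 = 72000 bits.
Transmission delays (L/R per hop): 1058.82, 600 μs; sum = 1658.82 μs.
Propagation delays (d/s per hop): 0.955556, 0.062 μs; sum = 1.01756 μs.
End-to-end = 1660 μs.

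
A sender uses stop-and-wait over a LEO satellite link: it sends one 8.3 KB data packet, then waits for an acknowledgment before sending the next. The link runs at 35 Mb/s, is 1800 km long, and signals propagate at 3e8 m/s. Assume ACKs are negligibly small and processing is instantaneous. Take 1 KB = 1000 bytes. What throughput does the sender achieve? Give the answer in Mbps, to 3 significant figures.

t_tx = L/R = 66400/35000000 = 0.00189714 s.
t_prop = 1800000/300000000 = 0.006 s; RTT = 0.012 s.
Cycle = t_tx + RTT = 0.0138971 s.
Throughput = L / cycle = 66400 / 0.0138971 = 4.78 Mbps.

4.78 Mbps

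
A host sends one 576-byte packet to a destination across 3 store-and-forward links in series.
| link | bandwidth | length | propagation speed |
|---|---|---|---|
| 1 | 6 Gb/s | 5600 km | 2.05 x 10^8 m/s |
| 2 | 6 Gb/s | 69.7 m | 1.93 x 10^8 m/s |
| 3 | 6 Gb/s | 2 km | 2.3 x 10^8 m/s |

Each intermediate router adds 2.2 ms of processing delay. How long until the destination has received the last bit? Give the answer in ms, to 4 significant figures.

31.73 ms

L = 576 × 8 = 4608 bits.
Transmission delay per hop = L/R = 4608/6000000000 = 0.000768 ms; 3 hops → 0.002304 ms.
Propagation delays (d/s per hop): 27.3171, 0.00036114, 0.00869565 ms; sum = 27.3261 ms.
Processing at 2 router(s): 2 × 2.2 ms = 4.4 ms.
End-to-end = 31.73 ms.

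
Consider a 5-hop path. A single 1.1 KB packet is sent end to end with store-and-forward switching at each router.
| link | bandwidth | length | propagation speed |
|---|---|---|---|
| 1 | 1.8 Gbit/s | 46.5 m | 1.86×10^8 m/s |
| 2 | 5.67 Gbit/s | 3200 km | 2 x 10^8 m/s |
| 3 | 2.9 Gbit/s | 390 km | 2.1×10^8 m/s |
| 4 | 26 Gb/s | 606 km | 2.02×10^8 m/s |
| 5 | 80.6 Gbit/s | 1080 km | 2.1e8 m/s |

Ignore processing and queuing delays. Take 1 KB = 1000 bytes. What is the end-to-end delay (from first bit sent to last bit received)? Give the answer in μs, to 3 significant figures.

L = 8800 bits.
Transmission delays (L/R per hop): 4.88889, 1.55203, 3.03448, 0.338462, 0.109181 μs; sum = 9.92304 μs.
Propagation delays (d/s per hop): 0.25, 16000, 1857.14, 3000, 5142.86 μs; sum = 26000.3 μs.
End-to-end = 26000 μs.

26000 μs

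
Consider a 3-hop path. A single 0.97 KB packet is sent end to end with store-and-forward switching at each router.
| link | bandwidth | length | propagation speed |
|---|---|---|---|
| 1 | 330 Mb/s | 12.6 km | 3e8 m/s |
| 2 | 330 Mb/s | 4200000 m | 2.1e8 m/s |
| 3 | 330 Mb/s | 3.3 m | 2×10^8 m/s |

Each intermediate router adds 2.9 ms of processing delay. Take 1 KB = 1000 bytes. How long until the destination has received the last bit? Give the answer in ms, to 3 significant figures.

25.9 ms

L = 7760 bits.
Transmission delay per hop = L/R = 7760/330000000 = 0.0235152 ms; 3 hops → 0.0705455 ms.
Propagation delays (d/s per hop): 0.042, 20, 1.65e-05 ms; sum = 20.042 ms.
Processing at 2 router(s): 2 × 2.9 ms = 5.8 ms.
End-to-end = 25.9 ms.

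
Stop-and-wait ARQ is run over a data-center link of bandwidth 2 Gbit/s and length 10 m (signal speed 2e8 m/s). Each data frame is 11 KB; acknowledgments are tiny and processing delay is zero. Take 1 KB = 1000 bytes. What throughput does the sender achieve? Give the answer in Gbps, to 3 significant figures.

t_tx = L/R = 88000/2000000000 = 4.4e-05 s.
t_prop = 10/200000000 = 5e-08 s; RTT = 1e-07 s.
Cycle = t_tx + RTT = 4.41e-05 s.
Throughput = L / cycle = 88000 / 4.41e-05 = 2.00 Gbps.

2.00 Gbps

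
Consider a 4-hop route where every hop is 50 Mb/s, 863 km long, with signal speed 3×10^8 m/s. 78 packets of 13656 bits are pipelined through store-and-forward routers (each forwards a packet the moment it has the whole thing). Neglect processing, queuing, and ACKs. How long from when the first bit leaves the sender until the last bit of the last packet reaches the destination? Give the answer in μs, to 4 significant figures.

33630 μs

Per-hop transmission t_tx = L/R = 13656/50000000 = 273.12 μs.
Per-hop propagation t_prop = 863000/300000000 = 2876.67 μs.
Pipeline fill: first packet needs 4·t_tx to clear all hops; remaining 77 packets each add one t_tx.
Total = (4+78-1)·t_tx + 4·t_prop = 81·273.12 + 4·2876.67 = 33630 μs.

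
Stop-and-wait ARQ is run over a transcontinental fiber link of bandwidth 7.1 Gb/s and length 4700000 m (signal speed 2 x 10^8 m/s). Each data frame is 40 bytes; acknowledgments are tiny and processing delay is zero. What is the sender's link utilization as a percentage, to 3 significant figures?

0.0000959 %

t_tx = L/R = 320/7100000000 = 4.50704e-08 s.
t_prop = 4700000/200000000 = 0.0235 s; RTT = 0.047 s.
Cycle = t_tx + RTT = 0.047 s.
Utilization = t_tx / cycle = 4.50704e-08/0.047 = 0.0000959 %.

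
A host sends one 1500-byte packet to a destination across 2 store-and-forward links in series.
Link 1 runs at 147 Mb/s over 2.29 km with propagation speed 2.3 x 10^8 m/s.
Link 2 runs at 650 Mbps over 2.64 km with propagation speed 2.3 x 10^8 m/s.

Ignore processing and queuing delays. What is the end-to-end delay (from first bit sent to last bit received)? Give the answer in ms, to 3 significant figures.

0.122 ms

L = 1500 × 8 = 12000 bits.
Transmission delays (L/R per hop): 0.0816327, 0.0184615 ms; sum = 0.100094 ms.
Propagation delays (d/s per hop): 0.00995652, 0.0114783 ms; sum = 0.0214348 ms.
End-to-end = 0.122 ms.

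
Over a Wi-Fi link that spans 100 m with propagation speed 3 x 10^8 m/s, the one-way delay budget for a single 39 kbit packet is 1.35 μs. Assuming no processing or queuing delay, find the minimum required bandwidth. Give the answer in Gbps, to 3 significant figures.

Propagation delay = 100 / 300000000 = 0.333333 μs.
Transmission budget = 1.35 − 0.333333 = 1.01667 μs.
R ≥ L / t_tx = 39000 bits / 1.01667e-06 s = 38.4 Gbps.

38.4 Gbps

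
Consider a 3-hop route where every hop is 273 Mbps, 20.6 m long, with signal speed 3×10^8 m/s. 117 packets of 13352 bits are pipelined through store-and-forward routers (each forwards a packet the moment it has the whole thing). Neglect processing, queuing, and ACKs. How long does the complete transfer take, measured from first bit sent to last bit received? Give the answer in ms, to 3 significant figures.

5.82 ms

Per-hop transmission t_tx = L/R = 13352/273000000 = 0.0489084 ms.
Per-hop propagation t_prop = 20.6/300000000 = 6.86667e-05 ms.
Pipeline fill: first packet needs 3·t_tx to clear all hops; remaining 116 packets each add one t_tx.
Total = (3+117-1)·t_tx + 3·t_prop = 119·0.0489084 + 3·6.86667e-05 = 5.82 ms.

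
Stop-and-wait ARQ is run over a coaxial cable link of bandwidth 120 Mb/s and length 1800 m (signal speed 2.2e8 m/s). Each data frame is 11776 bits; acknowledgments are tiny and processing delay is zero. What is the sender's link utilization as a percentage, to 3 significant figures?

85.7 %

t_tx = L/R = 11776/120000000 = 9.81333e-05 s.
t_prop = 1800/2.2e+08 = 8.18182e-06 s; RTT = 1.63636e-05 s.
Cycle = t_tx + RTT = 0.000114497 s.
Utilization = t_tx / cycle = 9.81333e-05/0.000114497 = 85.7 %.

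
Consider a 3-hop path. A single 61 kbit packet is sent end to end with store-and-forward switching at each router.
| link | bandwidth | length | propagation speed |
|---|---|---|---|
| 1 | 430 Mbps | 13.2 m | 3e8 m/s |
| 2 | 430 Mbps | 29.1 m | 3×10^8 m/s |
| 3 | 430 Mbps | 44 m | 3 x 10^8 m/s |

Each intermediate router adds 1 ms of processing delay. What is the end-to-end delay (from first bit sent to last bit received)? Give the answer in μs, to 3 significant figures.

L = 61000 bits.
Transmission delay per hop = L/R = 61000/430000000 = 141.86 μs; 3 hops → 425.581 μs.
Propagation delays (d/s per hop): 0.044, 0.097, 0.146667 μs; sum = 0.287667 μs.
Processing at 2 router(s): 2 × 1 ms = 2000 μs.
End-to-end = 2430 μs.

2430 μs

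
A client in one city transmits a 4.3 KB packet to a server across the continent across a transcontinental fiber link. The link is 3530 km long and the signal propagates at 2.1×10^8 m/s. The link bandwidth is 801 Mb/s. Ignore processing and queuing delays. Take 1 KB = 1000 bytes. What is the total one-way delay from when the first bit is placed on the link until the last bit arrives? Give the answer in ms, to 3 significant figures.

L = 34400 bits.
Transmission delay = L/R = 34400 / 801000000 = 0.0429463 ms.
Propagation delay = d/s = 3530000 m / 210000000 m/s = 16.8095 ms.
Total = 16.9 ms.

16.9 ms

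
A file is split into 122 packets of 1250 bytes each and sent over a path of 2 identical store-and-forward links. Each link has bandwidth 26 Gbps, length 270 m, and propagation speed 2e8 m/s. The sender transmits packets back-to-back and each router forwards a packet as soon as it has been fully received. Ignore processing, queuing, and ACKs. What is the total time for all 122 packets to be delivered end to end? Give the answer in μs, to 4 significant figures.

50.01 μs

Per-hop transmission t_tx = L/R = 10000/26000000000 = 0.384615 μs.
Per-hop propagation t_prop = 270/200000000 = 1.35 μs.
Pipeline fill: first packet needs 2·t_tx to clear all hops; remaining 121 packets each add one t_tx.
Total = (2+122-1)·t_tx + 2·t_prop = 123·0.384615 + 2·1.35 = 50.01 μs.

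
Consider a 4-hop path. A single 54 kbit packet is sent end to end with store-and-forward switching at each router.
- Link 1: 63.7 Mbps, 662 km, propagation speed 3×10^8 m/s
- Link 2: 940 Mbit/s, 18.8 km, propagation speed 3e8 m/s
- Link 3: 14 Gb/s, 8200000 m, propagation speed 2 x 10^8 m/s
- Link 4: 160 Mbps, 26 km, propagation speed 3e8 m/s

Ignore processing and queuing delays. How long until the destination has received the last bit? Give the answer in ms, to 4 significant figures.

44.60 ms

L = 54000 bits.
Transmission delays (L/R per hop): 0.847724, 0.0574468, 0.00385714, 0.3375 ms; sum = 1.24653 ms.
Propagation delays (d/s per hop): 2.20667, 0.0626667, 41, 0.0866667 ms; sum = 43.356 ms.
End-to-end = 44.60 ms.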